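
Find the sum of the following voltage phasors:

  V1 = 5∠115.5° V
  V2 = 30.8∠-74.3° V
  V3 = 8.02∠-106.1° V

Step 1 — Convert each phasor to rectangular form:
  V1 = 5·(cos(115.5°) + j·sin(115.5°)) = -2.153 + j4.513 V
  V2 = 30.8·(cos(-74.3°) + j·sin(-74.3°)) = 8.334 - j29.65 V
  V3 = 8.02·(cos(-106.1°) + j·sin(-106.1°)) = -2.224 - j7.705 V
Step 2 — Sum components: V_total = 3.958 - j32.84 V.
Step 3 — Convert to polar: |V_total| = 33.08 V, ∠V_total = -83.1°.

V_total = 33.08∠-83.1° V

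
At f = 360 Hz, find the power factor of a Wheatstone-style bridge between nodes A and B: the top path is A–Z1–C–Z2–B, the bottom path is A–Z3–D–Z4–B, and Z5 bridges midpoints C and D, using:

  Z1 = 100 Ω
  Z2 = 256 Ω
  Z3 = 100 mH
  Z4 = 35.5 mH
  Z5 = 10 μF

Step 1 — Angular frequency: ω = 2π·f = 2π·360 = 2262 rad/s.
Step 2 — Component impedances:
  Z1: Z = R = 100 Ω
  Z2: Z = R = 256 Ω
  Z3: Z = jωL = j·2262·0.1 = 0 + j226.2 Ω
  Z4: Z = jωL = j·2262·0.0355 = 0 + j80.3 Ω
  Z5: Z = 1/(jωC) = -j/(ω·C) = 0 - j44.21 Ω
Step 3 — Bridge requires nodal analysis (the Z5 bridge couples midpoints C and D, so the two paths cannot be reduced to a simple series/parallel combination). Setting node B to ground and injecting 1 A at node A, the 3-node admittance system at A, C, D solves to V_A = Z_AB = 121.4 + j83.48 Ω = 147.3∠34.5° Ω.
Step 4 — Power factor: PF = cos(φ) = Re(Z)/|Z| = 121.41/147.34 = 0.824.
Step 5 — Type: Im(Z) = 83.48 ⇒ lagging (phase φ = 34.5°).

PF = 0.824 (lagging, φ = 34.5°)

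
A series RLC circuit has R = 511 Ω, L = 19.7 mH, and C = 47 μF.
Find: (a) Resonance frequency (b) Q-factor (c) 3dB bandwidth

Step 1 — Resonance condition Im(Z)=0 gives ω₀ = 1/√(LC).
Step 2 — ω₀ = 1/√(0.0197·4.7e-05) = 1039 rad/s.
Step 3 — f₀ = ω₀/(2π) = 165.4 Hz.
Step 4 — Series Q: Q = ω₀L/R = 1039·0.0197/511 = 0.04006.
Step 5 — 3dB bandwidth: Δω = ω₀/Q = 2.594e+04 rad/s; BW = Δω/(2π) = 4128 Hz.

(a) f₀ = 165.4 Hz  (b) Q = 0.04006  (c) BW = 4128 Hz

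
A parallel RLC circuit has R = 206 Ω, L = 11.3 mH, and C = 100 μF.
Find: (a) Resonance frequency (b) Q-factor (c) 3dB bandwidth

Step 1 — Resonance: ω₀ = 1/√(LC) = 1/√(0.0113·0.0001) = 940.7 rad/s.
Step 2 — f₀ = ω₀/(2π) = 149.7 Hz.
Step 3 — Parallel Q: Q = R/(ω₀L) = 206/(940.7·0.0113) = 19.38.
Step 4 — Bandwidth: Δω = ω₀/Q = 48.54 rad/s; BW = Δω/(2π) = 7.726 Hz.

(a) f₀ = 149.7 Hz  (b) Q = 19.38  (c) BW = 7.726 Hz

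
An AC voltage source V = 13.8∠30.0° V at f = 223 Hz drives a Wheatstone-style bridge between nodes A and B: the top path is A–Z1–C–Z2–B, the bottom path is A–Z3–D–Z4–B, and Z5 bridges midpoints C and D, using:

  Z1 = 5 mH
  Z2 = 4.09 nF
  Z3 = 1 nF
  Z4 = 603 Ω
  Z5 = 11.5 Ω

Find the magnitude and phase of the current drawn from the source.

Step 1 — Angular frequency: ω = 2π·f = 2π·223 = 1401 rad/s.
Step 2 — Component impedances:
  Z1: Z = jωL = j·1401·0.005 = 0 + j7.006 Ω
  Z2: Z = 1/(jωC) = -j/(ω·C) = 0 - j1.745e+05 Ω
  Z3: Z = 1/(jωC) = -j/(ω·C) = 0 - j7.137e+05 Ω
  Z4: Z = R = 603 Ω
  Z5: Z = R = 11.5 Ω
Step 3 — Bridge requires nodal analysis (the Z5 bridge couples midpoints C and D, so the two paths cannot be reduced to a simple series/parallel combination). Setting node B to ground and injecting 1 A at node A, the 3-node admittance system at A, C, D solves to V_A = Z_AB = 614.5 + j4.842 Ω = 614.5∠0.5° Ω.
Step 4 — Source phasor: V = 13.8∠30.0° V = 11.95 + j6.9 V.
Step 5 — Ohm's law: I = V / Z_total = (11.95 + j6.9) / (614.5 + j4.842) = 0.01954 + j0.01107 A.
Step 6 — Convert to polar: |I| = 0.02246 A, ∠I = 29.5°.

I = 0.02246∠29.5° A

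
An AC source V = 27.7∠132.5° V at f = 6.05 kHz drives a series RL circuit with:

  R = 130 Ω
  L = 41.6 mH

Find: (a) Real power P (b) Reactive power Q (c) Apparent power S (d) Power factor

Step 1 — Angular frequency: ω = 2π·f = 2π·6050 = 3.801e+04 rad/s.
Step 2 — Component impedances:
  R: Z = R = 130 Ω
  L: Z = jωL = j·3.801e+04·0.0416 = 0 + j1581 Ω
Step 3 — Series combination: Z_total = R + L = 130 + j1581 Ω = 1587∠85.3° Ω.
Step 4 — Source phasor: V = 27.7∠132.5° V = -18.71 + j20.42 V.
Step 5 — Current: I = V / Z = 0.01186 + j0.01281 A = 0.01746∠47.2° A.
Step 6 — Complex power: S = V·I* = 0.03962 + j0.482 VA.
Step 7 — Real power: P = Re(S) = 0.03962 W.
Step 8 — Reactive power: Q = Im(S) = 0.482 VAR.
Step 9 — Apparent power: |S| = 0.4836 VA.
Step 10 — Power factor: PF = P/|S| = 0.08193 (lagging).

(a) P = 0.03962 W  (b) Q = 0.482 VAR  (c) S = 0.4836 VA  (d) PF = 0.08193 (lagging)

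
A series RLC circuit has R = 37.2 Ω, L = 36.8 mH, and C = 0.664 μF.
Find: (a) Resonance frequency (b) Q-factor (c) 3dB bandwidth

Step 1 — Resonance condition Im(Z)=0 gives ω₀ = 1/√(LC).
Step 2 — ω₀ = 1/√(0.0368·6.64e-07) = 6397 rad/s.
Step 3 — f₀ = ω₀/(2π) = 1018 Hz.
Step 4 — Series Q: Q = ω₀L/R = 6397·0.0368/37.2 = 6.328.
Step 5 — 3dB bandwidth: Δω = ω₀/Q = 1011 rad/s; BW = Δω/(2π) = 160.9 Hz.

(a) f₀ = 1018 Hz  (b) Q = 6.328  (c) BW = 160.9 Hz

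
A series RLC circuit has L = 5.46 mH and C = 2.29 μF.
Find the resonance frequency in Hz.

Step 1 — Resonance condition Im(Z)=0 gives ω₀ = 1/√(LC).
Step 2 — ω₀ = 1/√(0.00546·2.29e-06) = 8943 rad/s.
Step 3 — f₀ = ω₀/(2π) = 1423 Hz.

f₀ = 1423 Hz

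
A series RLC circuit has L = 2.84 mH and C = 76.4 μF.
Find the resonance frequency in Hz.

Step 1 — Resonance condition Im(Z)=0 gives ω₀ = 1/√(LC).
Step 2 — ω₀ = 1/√(0.00284·7.64e-05) = 2147 rad/s.
Step 3 — f₀ = ω₀/(2π) = 341.7 Hz.

f₀ = 341.7 Hz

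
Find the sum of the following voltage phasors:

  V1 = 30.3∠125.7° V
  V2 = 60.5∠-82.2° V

Step 1 — Convert each phasor to rectangular form:
  V1 = 30.3·(cos(125.7°) + j·sin(125.7°)) = -17.68 + j24.61 V
  V2 = 60.5·(cos(-82.2°) + j·sin(-82.2°)) = 8.211 - j59.94 V
Step 2 — Sum components: V_total = -9.471 - j35.33 V.
Step 3 — Convert to polar: |V_total| = 36.58 V, ∠V_total = -105.0°.

V_total = 36.58∠-105.0° V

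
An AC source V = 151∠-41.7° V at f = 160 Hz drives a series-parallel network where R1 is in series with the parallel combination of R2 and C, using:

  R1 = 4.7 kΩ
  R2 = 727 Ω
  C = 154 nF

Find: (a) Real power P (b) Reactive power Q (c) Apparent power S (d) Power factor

Step 1 — Angular frequency: ω = 2π·f = 2π·160 = 1005 rad/s.
Step 2 — Component impedances:
  R1: Z = R = 4700 Ω
  R2: Z = R = 727 Ω
  C: Z = 1/(jωC) = -j/(ω·C) = 0 - j6459 Ω
Step 3 — Parallel branch: R2 || C = 1/(1/R2 + 1/C) = 717.9 - j80.8 Ω.
Step 4 — Series with R1: Z_total = R1 + (R2 || C) = 5418 - j80.8 Ω = 5419∠-0.9° Ω.
Step 5 — Source phasor: V = 151∠-41.7° V = 112.7 - j100.4 V.
Step 6 — Current: I = V / Z = 0.02108 - j0.01823 A = 0.02787∠-40.8° A.
Step 7 — Complex power: S = V·I* = 4.208 - j0.06275 VA.
Step 8 — Real power: P = Re(S) = 4.208 W.
Step 9 — Reactive power: Q = Im(S) = -0.06275 VAR.
Step 10 — Apparent power: |S| = 4.208 VA.
Step 11 — Power factor: PF = P/|S| = 0.9999 (leading).

(a) P = 4.208 W  (b) Q = -0.06275 VAR  (c) S = 4.208 VA  (d) PF = 0.9999 (leading)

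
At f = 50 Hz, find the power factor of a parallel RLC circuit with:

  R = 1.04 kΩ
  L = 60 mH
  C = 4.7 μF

Step 1 — Angular frequency: ω = 2π·f = 2π·50 = 314.2 rad/s.
Step 2 — Component impedances:
  R: Z = R = 1040 Ω
  L: Z = jωL = j·314.2·0.06 = 0 + j18.85 Ω
  C: Z = 1/(jωC) = -j/(ω·C) = 0 - j677.3 Ω
Step 3 — Parallel combination: 1/Z_total = 1/R + 1/L + 1/C; Z_total = 0.3614 + j19.38 Ω = 19.39∠88.9° Ω.
Step 4 — Power factor: PF = cos(φ) = Re(Z)/|Z| = 0.3614/19.39 = 0.01864.
Step 5 — Type: Im(Z) = 19.38 ⇒ lagging (phase φ = 88.9°).

PF = 0.01864 (lagging, φ = 88.9°)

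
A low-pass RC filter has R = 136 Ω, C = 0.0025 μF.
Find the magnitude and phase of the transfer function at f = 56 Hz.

Step 1 — Angular frequency: ω = 2π·56 = 351.9 rad/s.
Step 2 — Transfer function: H(jω) = 1/(1 + jωRC).
Step 3 — Denominator: 1 + jωRC = 1 + j·351.9·136·2.5e-09 = 1 + j0.0001196.
Step 4 — H = 1 - j0.0001196.
Step 5 — Magnitude: |H| = 1 (-0.0 dB); phase: φ = -0.0°.

|H| = 1 (-0.0 dB), φ = -0.0°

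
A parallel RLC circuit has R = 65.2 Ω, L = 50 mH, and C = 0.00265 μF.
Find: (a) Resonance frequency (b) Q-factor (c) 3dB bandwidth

Step 1 — Resonance: ω₀ = 1/√(LC) = 1/√(0.05·2.65e-09) = 8.687e+04 rad/s.
Step 2 — f₀ = ω₀/(2π) = 1.383e+04 Hz.
Step 3 — Parallel Q: Q = R/(ω₀L) = 65.2/(8.687e+04·0.05) = 0.01501.
Step 4 — Bandwidth: Δω = ω₀/Q = 5.788e+06 rad/s; BW = Δω/(2π) = 9.211e+05 Hz.

(a) f₀ = 1.383e+04 Hz  (b) Q = 0.01501  (c) BW = 9.211e+05 Hz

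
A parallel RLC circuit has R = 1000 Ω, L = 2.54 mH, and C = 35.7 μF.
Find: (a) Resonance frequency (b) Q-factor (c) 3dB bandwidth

Step 1 — Resonance: ω₀ = 1/√(LC) = 1/√(0.00254·3.57e-05) = 3321 rad/s.
Step 2 — f₀ = ω₀/(2π) = 528.5 Hz.
Step 3 — Parallel Q: Q = R/(ω₀L) = 1000/(3321·0.00254) = 118.6.
Step 4 — Bandwidth: Δω = ω₀/Q = 28.01 rad/s; BW = Δω/(2π) = 4.458 Hz.

(a) f₀ = 528.5 Hz  (b) Q = 118.6  (c) BW = 4.458 Hz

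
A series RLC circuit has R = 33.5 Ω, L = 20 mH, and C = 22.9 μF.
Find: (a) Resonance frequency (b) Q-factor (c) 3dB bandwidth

Step 1 — Resonance: ω₀ = 1/√(LC) = 1/√(0.02·2.29e-05) = 1478 rad/s.
Step 2 — f₀ = ω₀/(2π) = 235.2 Hz.
Step 3 — Series Q: Q = ω₀L/R = 1478·0.02/33.5 = 0.8822.
Step 4 — Bandwidth: Δω = ω₀/Q = 1675 rad/s; BW = Δω/(2π) = 266.6 Hz.

(a) f₀ = 235.2 Hz  (b) Q = 0.8822  (c) BW = 266.6 Hz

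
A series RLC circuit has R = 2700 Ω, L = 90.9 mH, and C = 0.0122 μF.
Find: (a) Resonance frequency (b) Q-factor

Step 1 — Resonance condition Im(Z)=0 gives ω₀ = 1/√(LC).
Step 2 — ω₀ = 1/√(0.0909·1.22e-08) = 3.003e+04 rad/s.
Step 3 — f₀ = ω₀/(2π) = 4779 Hz.
Step 4 — Series Q: Q = ω₀L/R = 3.003e+04·0.0909/2700 = 1.011.

(a) f₀ = 4779 Hz  (b) Q = 1.011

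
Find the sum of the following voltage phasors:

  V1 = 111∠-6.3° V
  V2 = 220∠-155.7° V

Step 1 — Convert each phasor to rectangular form:
  V1 = 111·(cos(-6.3°) + j·sin(-6.3°)) = 110.3 - j12.18 V
  V2 = 220·(cos(-155.7°) + j·sin(-155.7°)) = -200.5 - j90.53 V
Step 2 — Sum components: V_total = -90.18 - j102.7 V.
Step 3 — Convert to polar: |V_total| = 136.7 V, ∠V_total = -131.3°.

V_total = 136.7∠-131.3° V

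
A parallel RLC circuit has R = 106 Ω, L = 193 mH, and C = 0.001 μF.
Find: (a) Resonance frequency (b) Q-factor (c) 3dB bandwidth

Step 1 — Resonance: ω₀ = 1/√(LC) = 1/√(0.193·1e-09) = 7.198e+04 rad/s.
Step 2 — f₀ = ω₀/(2π) = 1.146e+04 Hz.
Step 3 — Parallel Q: Q = R/(ω₀L) = 106/(7.198e+04·0.193) = 0.00763.
Step 4 — Bandwidth: Δω = ω₀/Q = 9.434e+06 rad/s; BW = Δω/(2π) = 1.501e+06 Hz.

(a) f₀ = 1.146e+04 Hz  (b) Q = 0.00763  (c) BW = 1.501e+06 Hz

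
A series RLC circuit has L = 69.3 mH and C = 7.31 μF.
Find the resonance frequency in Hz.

Step 1 — Resonance condition Im(Z)=0 gives ω₀ = 1/√(LC).
Step 2 — ω₀ = 1/√(0.0693·7.31e-06) = 1405 rad/s.
Step 3 — f₀ = ω₀/(2π) = 223.6 Hz.

f₀ = 223.6 Hz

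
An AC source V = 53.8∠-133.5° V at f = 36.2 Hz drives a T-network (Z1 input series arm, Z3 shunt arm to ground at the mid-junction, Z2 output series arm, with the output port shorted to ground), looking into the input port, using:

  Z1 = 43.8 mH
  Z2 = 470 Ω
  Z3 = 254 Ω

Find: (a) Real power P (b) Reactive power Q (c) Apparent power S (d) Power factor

Step 1 — Angular frequency: ω = 2π·f = 2π·36.2 = 227.5 rad/s.
Step 2 — Component impedances:
  Z1: Z = jωL = j·227.5·0.0438 = 0 + j9.962 Ω
  Z2: Z = R = 470 Ω
  Z3: Z = R = 254 Ω
Step 3 — With the output port shorted to ground, the output series arm Z2 runs from the junction to ground; the shunt arm Z3 also runs from the junction to ground. They appear in parallel: Z3 || Z2 = 164.9 Ω.
Step 4 — Series with input arm Z1: Z_in = Z1 + (Z3 || Z2) = 164.9 + j9.962 Ω = 165.2∠3.5° Ω.
Step 5 — Source phasor: V = 53.8∠-133.5° V = -37.03 - j39.03 V.
Step 6 — Current: I = V / Z = -0.238 - j0.2223 A = 0.3257∠-137.0° A.
Step 7 — Complex power: S = V·I* = 17.49 + j1.057 VA.
Step 8 — Real power: P = Re(S) = 17.49 W.
Step 9 — Reactive power: Q = Im(S) = 1.057 VAR.
Step 10 — Apparent power: |S| = 17.52 VA.
Step 11 — Power factor: PF = P/|S| = 0.9982 (lagging).

(a) P = 17.49 W  (b) Q = 1.057 VAR  (c) S = 17.52 VA  (d) PF = 0.9982 (lagging)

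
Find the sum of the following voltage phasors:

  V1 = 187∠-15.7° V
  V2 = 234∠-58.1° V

Step 1 — Convert each phasor to rectangular form:
  V1 = 187·(cos(-15.7°) + j·sin(-15.7°)) = 180 - j50.6 V
  V2 = 234·(cos(-58.1°) + j·sin(-58.1°)) = 123.7 - j198.7 V
Step 2 — Sum components: V_total = 303.7 - j249.3 V.
Step 3 — Convert to polar: |V_total| = 392.9 V, ∠V_total = -39.4°.

V_total = 392.9∠-39.4° V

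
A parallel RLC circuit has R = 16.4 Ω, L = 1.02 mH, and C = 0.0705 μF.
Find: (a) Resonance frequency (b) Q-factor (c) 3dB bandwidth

Step 1 — Resonance: ω₀ = 1/√(LC) = 1/√(0.00102·7.05e-08) = 1.179e+05 rad/s.
Step 2 — f₀ = ω₀/(2π) = 1.877e+04 Hz.
Step 3 — Parallel Q: Q = R/(ω₀L) = 16.4/(1.179e+05·0.00102) = 0.1363.
Step 4 — Bandwidth: Δω = ω₀/Q = 8.649e+05 rad/s; BW = Δω/(2π) = 1.377e+05 Hz.

(a) f₀ = 1.877e+04 Hz  (b) Q = 0.1363  (c) BW = 1.377e+05 Hz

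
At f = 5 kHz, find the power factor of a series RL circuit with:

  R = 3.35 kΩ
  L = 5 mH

Step 1 — Angular frequency: ω = 2π·f = 2π·5000 = 3.142e+04 rad/s.
Step 2 — Component impedances:
  R: Z = R = 3350 Ω
  L: Z = jωL = j·3.142e+04·0.005 = 0 + j157.1 Ω
Step 3 — Series combination: Z_total = R + L = 3350 + j157.1 Ω = 3354∠2.7° Ω.
Step 4 — Power factor: PF = cos(φ) = Re(Z)/|Z| = 3350/3353.7 = 0.9989.
Step 5 — Type: Im(Z) = 157.1 ⇒ lagging (phase φ = 2.7°).

PF = 0.9989 (lagging, φ = 2.7°)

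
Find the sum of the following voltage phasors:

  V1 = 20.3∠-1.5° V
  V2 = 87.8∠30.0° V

Step 1 — Convert each phasor to rectangular form:
  V1 = 20.3·(cos(-1.5°) + j·sin(-1.5°)) = 20.29 - j0.5314 V
  V2 = 87.8·(cos(30.0°) + j·sin(30.0°)) = 76.04 + j43.9 V
Step 2 — Sum components: V_total = 96.33 + j43.37 V.
Step 3 — Convert to polar: |V_total| = 105.6 V, ∠V_total = 24.2°.

V_total = 105.6∠24.2° V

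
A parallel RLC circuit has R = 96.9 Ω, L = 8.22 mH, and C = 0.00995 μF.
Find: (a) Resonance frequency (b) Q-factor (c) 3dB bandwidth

Step 1 — Resonance: ω₀ = 1/√(LC) = 1/√(0.00822·9.95e-09) = 1.106e+05 rad/s.
Step 2 — f₀ = ω₀/(2π) = 1.76e+04 Hz.
Step 3 — Parallel Q: Q = R/(ω₀L) = 96.9/(1.106e+05·0.00822) = 0.1066.
Step 4 — Bandwidth: Δω = ω₀/Q = 1.037e+06 rad/s; BW = Δω/(2π) = 1.651e+05 Hz.

(a) f₀ = 1.76e+04 Hz  (b) Q = 0.1066  (c) BW = 1.651e+05 Hz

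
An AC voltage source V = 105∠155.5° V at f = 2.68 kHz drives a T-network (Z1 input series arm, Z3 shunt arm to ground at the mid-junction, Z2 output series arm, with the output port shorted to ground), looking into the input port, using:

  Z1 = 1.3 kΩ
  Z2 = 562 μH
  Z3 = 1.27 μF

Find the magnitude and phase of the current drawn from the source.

Step 1 — Angular frequency: ω = 2π·f = 2π·2680 = 1.684e+04 rad/s.
Step 2 — Component impedances:
  Z1: Z = R = 1300 Ω
  Z2: Z = jωL = j·1.684e+04·0.000562 = 0 + j9.463 Ω
  Z3: Z = 1/(jωC) = -j/(ω·C) = 0 - j46.76 Ω
Step 3 — With the output port shorted to ground, the output series arm Z2 runs from the junction to ground; the shunt arm Z3 also runs from the junction to ground. They appear in parallel: Z3 || Z2 = 0 + j11.86 Ω.
Step 4 — Series with input arm Z1: Z_in = Z1 + (Z3 || Z2) = 1300 + j11.86 Ω = 1300∠0.5° Ω.
Step 5 — Source phasor: V = 105∠155.5° V = -95.55 + j43.54 V.
Step 6 — Ohm's law: I = V / Z_total = (-95.55 + j43.54) / (1300 + j11.86) = -0.07319 + j0.03416 A.
Step 7 — Convert to polar: |I| = 0.08077 A, ∠I = 155.0°.

I = 0.08077∠155.0° A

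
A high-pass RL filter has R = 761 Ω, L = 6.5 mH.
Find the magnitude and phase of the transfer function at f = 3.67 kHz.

Step 1 — Angular frequency: ω = 2π·3670 = 2.306e+04 rad/s.
Step 2 — Transfer function: H(jω) = jωL/(R + jωL).
Step 3 — Numerator jωL = j·149.9; denominator R + jωL = 761 + j149.9.
Step 4 — H = 0.03734 + j0.1896.
Step 5 — Magnitude: |H| = 0.1932 (-14.3 dB); phase: φ = 78.9°.

|H| = 0.1932 (-14.3 dB), φ = 78.9°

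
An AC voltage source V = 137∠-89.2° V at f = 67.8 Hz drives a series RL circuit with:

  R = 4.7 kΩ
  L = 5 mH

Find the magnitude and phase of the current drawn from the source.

Step 1 — Angular frequency: ω = 2π·f = 2π·67.8 = 426 rad/s.
Step 2 — Component impedances:
  R: Z = R = 4700 Ω
  L: Z = jωL = j·426·0.005 = 0 + j2.13 Ω
Step 3 — Series combination: Z_total = R + L = 4700 + j2.13 Ω = 4700∠0.0° Ω.
Step 4 — Source phasor: V = 137∠-89.2° V = 1.913 - j137 V.
Step 5 — Ohm's law: I = V / Z_total = (1.913 - j137) / (4700 + j2.13) = 0.0003938 - j0.02915 A.
Step 6 — Convert to polar: |I| = 0.02915 A, ∠I = -89.2°.

I = 0.02915∠-89.2° A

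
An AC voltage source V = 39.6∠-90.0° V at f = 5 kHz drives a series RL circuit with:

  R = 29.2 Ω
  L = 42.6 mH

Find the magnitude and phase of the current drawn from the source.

Step 1 — Angular frequency: ω = 2π·f = 2π·5000 = 3.142e+04 rad/s.
Step 2 — Component impedances:
  R: Z = R = 29.2 Ω
  L: Z = jωL = j·3.142e+04·0.0426 = 0 + j1338 Ω
Step 3 — Series combination: Z_total = R + L = 29.2 + j1338 Ω = 1339∠88.8° Ω.
Step 4 — Source phasor: V = 39.6∠-90.0° V = 0 - j39.6 V.
Step 5 — Ohm's law: I = V / Z_total = (0 - j39.6) / (29.2 + j1338) = -0.02958 - j0.0006453 A.
Step 6 — Convert to polar: |I| = 0.02958 A, ∠I = -178.8°.

I = 0.02958∠-178.8° A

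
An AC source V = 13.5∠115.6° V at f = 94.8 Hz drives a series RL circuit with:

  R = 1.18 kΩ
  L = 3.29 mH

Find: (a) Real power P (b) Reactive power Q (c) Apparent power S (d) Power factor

Step 1 — Angular frequency: ω = 2π·f = 2π·94.8 = 595.6 rad/s.
Step 2 — Component impedances:
  R: Z = R = 1180 Ω
  L: Z = jωL = j·595.6·0.00329 = 0 + j1.96 Ω
Step 3 — Series combination: Z_total = R + L = 1180 + j1.96 Ω = 1180∠0.1° Ω.
Step 4 — Source phasor: V = 13.5∠115.6° V = -5.833 + j12.17 V.
Step 5 — Current: I = V / Z = -0.004926 + j0.01033 A = 0.01144∠115.5° A.
Step 6 — Complex power: S = V·I* = 0.1544 + j0.0002565 VA.
Step 7 — Real power: P = Re(S) = 0.1544 W.
Step 8 — Reactive power: Q = Im(S) = 0.0002565 VAR.
Step 9 — Apparent power: |S| = 0.1544 VA.
Step 10 — Power factor: PF = P/|S| = 1 (lagging).

(a) P = 0.1544 W  (b) Q = 0.0002565 VAR  (c) S = 0.1544 VA  (d) PF = 1 (lagging)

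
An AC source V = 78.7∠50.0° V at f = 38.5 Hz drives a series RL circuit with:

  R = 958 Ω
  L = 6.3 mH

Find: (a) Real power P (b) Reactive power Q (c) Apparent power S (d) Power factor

Step 1 — Angular frequency: ω = 2π·f = 2π·38.5 = 241.9 rad/s.
Step 2 — Component impedances:
  R: Z = R = 958 Ω
  L: Z = jωL = j·241.9·0.0063 = 0 + j1.524 Ω
Step 3 — Series combination: Z_total = R + L = 958 + j1.524 Ω = 958∠0.1° Ω.
Step 4 — Source phasor: V = 78.7∠50.0° V = 50.59 + j60.29 V.
Step 5 — Current: I = V / Z = 0.05291 + j0.06285 A = 0.08215∠49.9° A.
Step 6 — Complex power: S = V·I* = 6.465 + j0.01028 VA.
Step 7 — Real power: P = Re(S) = 6.465 W.
Step 8 — Reactive power: Q = Im(S) = 0.01028 VAR.
Step 9 — Apparent power: |S| = 6.465 VA.
Step 10 — Power factor: PF = P/|S| = 1 (lagging).

(a) P = 6.465 W  (b) Q = 0.01028 VAR  (c) S = 6.465 VA  (d) PF = 1 (lagging)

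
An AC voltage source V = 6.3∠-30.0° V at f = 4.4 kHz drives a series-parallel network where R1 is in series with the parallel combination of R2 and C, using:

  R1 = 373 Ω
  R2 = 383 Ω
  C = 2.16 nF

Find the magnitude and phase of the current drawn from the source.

Step 1 — Angular frequency: ω = 2π·f = 2π·4400 = 2.765e+04 rad/s.
Step 2 — Component impedances:
  R1: Z = R = 373 Ω
  R2: Z = R = 383 Ω
  C: Z = 1/(jωC) = -j/(ω·C) = 0 - j1.675e+04 Ω
Step 3 — Parallel branch: R2 || C = 1/(1/R2 + 1/C) = 382.8 - j8.755 Ω.
Step 4 — Series with R1: Z_total = R1 + (R2 || C) = 755.8 - j8.755 Ω = 755.9∠-0.7° Ω.
Step 5 — Source phasor: V = 6.3∠-30.0° V = 5.456 - j3.15 V.
Step 6 — Ohm's law: I = V / Z_total = (5.456 - j3.15) / (755.8 - j8.755) = 0.007266 - j0.004084 A.
Step 7 — Convert to polar: |I| = 0.008335 A, ∠I = -29.3°.

I = 0.008335∠-29.3° A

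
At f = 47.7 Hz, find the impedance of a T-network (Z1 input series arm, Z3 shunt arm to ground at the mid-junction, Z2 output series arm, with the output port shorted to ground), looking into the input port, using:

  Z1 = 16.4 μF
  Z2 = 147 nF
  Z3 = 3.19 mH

Step 1 — Angular frequency: ω = 2π·f = 2π·47.7 = 299.7 rad/s.
Step 2 — Component impedances:
  Z1: Z = 1/(jωC) = -j/(ω·C) = 0 - j203.5 Ω
  Z2: Z = 1/(jωC) = -j/(ω·C) = 0 - j2.27e+04 Ω
  Z3: Z = jωL = j·299.7·0.00319 = 0 + j0.9561 Ω
Step 3 — With the output port shorted to ground, the output series arm Z2 runs from the junction to ground; the shunt arm Z3 also runs from the junction to ground. They appear in parallel: Z3 || Z2 = 0 + j0.9561 Ω.
Step 4 — Series with input arm Z1: Z_in = Z1 + (Z3 || Z2) = 0 - j202.5 Ω = 202.5∠-90.0° Ω.

Z = 0 - j202.5 Ω = 202.5∠-90.0° Ω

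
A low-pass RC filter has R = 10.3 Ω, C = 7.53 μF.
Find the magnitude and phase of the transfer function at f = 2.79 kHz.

Step 1 — Angular frequency: ω = 2π·2790 = 1.753e+04 rad/s.
Step 2 — Transfer function: H(jω) = 1/(1 + jωRC).
Step 3 — Denominator: 1 + jωRC = 1 + j·1.753e+04·10.3·7.53e-06 = 1 + j1.36.
Step 4 — H = 0.3511 - j0.4773.
Step 5 — Magnitude: |H| = 0.5925 (-4.5 dB); phase: φ = -53.7°.

|H| = 0.5925 (-4.5 dB), φ = -53.7°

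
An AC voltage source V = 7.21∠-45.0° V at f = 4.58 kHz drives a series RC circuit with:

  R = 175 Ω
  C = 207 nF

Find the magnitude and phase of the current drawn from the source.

Step 1 — Angular frequency: ω = 2π·f = 2π·4580 = 2.878e+04 rad/s.
Step 2 — Component impedances:
  R: Z = R = 175 Ω
  C: Z = 1/(jωC) = -j/(ω·C) = 0 - j167.9 Ω
Step 3 — Series combination: Z_total = R + C = 175 - j167.9 Ω = 242.5∠-43.8° Ω.
Step 4 — Source phasor: V = 7.21∠-45.0° V = 5.098 - j5.098 V.
Step 5 — Ohm's law: I = V / Z_total = (5.098 - j5.098) / (175 - j167.9) = 0.02973 - j0.0006178 A.
Step 6 — Convert to polar: |I| = 0.02973 A, ∠I = -1.2°.

I = 0.02973∠-1.2° A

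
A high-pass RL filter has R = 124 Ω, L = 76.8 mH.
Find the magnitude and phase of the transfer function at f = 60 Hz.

Step 1 — Angular frequency: ω = 2π·60 = 377 rad/s.
Step 2 — Transfer function: H(jω) = jωL/(R + jωL).
Step 3 — Numerator jωL = j·28.95; denominator R + jωL = 124 + j28.95.
Step 4 — H = 0.0517 + j0.2214.
Step 5 — Magnitude: |H| = 0.2274 (-12.9 dB); phase: φ = 76.9°.

|H| = 0.2274 (-12.9 dB), φ = 76.9°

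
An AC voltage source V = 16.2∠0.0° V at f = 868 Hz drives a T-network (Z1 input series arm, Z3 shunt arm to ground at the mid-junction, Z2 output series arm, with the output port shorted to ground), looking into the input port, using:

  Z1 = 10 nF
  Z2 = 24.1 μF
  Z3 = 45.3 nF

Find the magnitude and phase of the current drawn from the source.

Step 1 — Angular frequency: ω = 2π·f = 2π·868 = 5454 rad/s.
Step 2 — Component impedances:
  Z1: Z = 1/(jωC) = -j/(ω·C) = 0 - j1.834e+04 Ω
  Z2: Z = 1/(jωC) = -j/(ω·C) = 0 - j7.608 Ω
  Z3: Z = 1/(jωC) = -j/(ω·C) = 0 - j4048 Ω
Step 3 — With the output port shorted to ground, the output series arm Z2 runs from the junction to ground; the shunt arm Z3 also runs from the junction to ground. They appear in parallel: Z3 || Z2 = 0 - j7.594 Ω.
Step 4 — Series with input arm Z1: Z_in = Z1 + (Z3 || Z2) = 0 - j1.834e+04 Ω = 1.834e+04∠-90.0° Ω.
Step 5 — Source phasor: V = 16.2∠0.0° V = 16.2 V.
Step 6 — Ohm's law: I = V / Z_total = (16.2) / (0 - j1.834e+04) = 0 + j0.0008832 A.
Step 7 — Convert to polar: |I| = 0.0008832 A, ∠I = 90.0°.

I = 0.0008832∠90.0° A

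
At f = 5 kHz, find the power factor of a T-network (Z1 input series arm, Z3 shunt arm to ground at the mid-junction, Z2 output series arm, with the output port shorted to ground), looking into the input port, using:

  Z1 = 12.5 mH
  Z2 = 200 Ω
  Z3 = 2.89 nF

Step 1 — Angular frequency: ω = 2π·f = 2π·5000 = 3.142e+04 rad/s.
Step 2 — Component impedances:
  Z1: Z = jωL = j·3.142e+04·0.0125 = 0 + j392.7 Ω
  Z2: Z = R = 200 Ω
  Z3: Z = 1/(jωC) = -j/(ω·C) = 0 - j1.101e+04 Ω
Step 3 — With the output port shorted to ground, the output series arm Z2 runs from the junction to ground; the shunt arm Z3 also runs from the junction to ground. They appear in parallel: Z3 || Z2 = 199.9 - j3.63 Ω.
Step 4 — Series with input arm Z1: Z_in = Z1 + (Z3 || Z2) = 199.9 + j389.1 Ω = 437.4∠62.8° Ω.
Step 5 — Power factor: PF = cos(φ) = Re(Z)/|Z| = 199.93/437.43 = 0.4571.
Step 6 — Type: Im(Z) = 389.1 ⇒ lagging (phase φ = 62.8°).

PF = 0.4571 (lagging, φ = 62.8°)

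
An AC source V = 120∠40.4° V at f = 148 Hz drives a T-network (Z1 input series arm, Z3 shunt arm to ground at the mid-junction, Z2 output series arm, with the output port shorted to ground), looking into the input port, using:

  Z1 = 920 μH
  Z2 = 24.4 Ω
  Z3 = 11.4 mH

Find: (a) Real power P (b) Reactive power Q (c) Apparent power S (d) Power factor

Step 1 — Angular frequency: ω = 2π·f = 2π·148 = 929.9 rad/s.
Step 2 — Component impedances:
  Z1: Z = jωL = j·929.9·0.00092 = 0 + j0.8555 Ω
  Z2: Z = R = 24.4 Ω
  Z3: Z = jωL = j·929.9·0.0114 = 0 + j10.6 Ω
Step 3 — With the output port shorted to ground, the output series arm Z2 runs from the junction to ground; the shunt arm Z3 also runs from the junction to ground. They appear in parallel: Z3 || Z2 = 3.874 + j8.918 Ω.
Step 4 — Series with input arm Z1: Z_in = Z1 + (Z3 || Z2) = 3.874 + j9.773 Ω = 10.51∠68.4° Ω.
Step 5 — Source phasor: V = 120∠40.4° V = 91.38 + j77.77 V.
Step 6 — Current: I = V / Z = 10.08 - j5.354 A = 11.41∠-28.0° A.
Step 7 — Complex power: S = V·I* = 504.8 + j1273 VA.
Step 8 — Real power: P = Re(S) = 504.8 W.
Step 9 — Reactive power: Q = Im(S) = 1273 VAR.
Step 10 — Apparent power: |S| = 1370 VA.
Step 11 — Power factor: PF = P/|S| = 0.3685 (lagging).

(a) P = 504.8 W  (b) Q = 1273 VAR  (c) S = 1370 VA  (d) PF = 0.3685 (lagging)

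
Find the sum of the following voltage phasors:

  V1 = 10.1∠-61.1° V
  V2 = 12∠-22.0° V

Step 1 — Convert each phasor to rectangular form:
  V1 = 10.1·(cos(-61.1°) + j·sin(-61.1°)) = 4.881 - j8.842 V
  V2 = 12·(cos(-22.0°) + j·sin(-22.0°)) = 11.13 - j4.495 V
Step 2 — Sum components: V_total = 16.01 - j13.34 V.
Step 3 — Convert to polar: |V_total| = 20.84 V, ∠V_total = -39.8°.

V_total = 20.84∠-39.8° V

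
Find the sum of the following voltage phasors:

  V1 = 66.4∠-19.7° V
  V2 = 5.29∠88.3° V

Step 1 — Convert each phasor to rectangular form:
  V1 = 66.4·(cos(-19.7°) + j·sin(-19.7°)) = 62.51 - j22.38 V
  V2 = 5.29·(cos(88.3°) + j·sin(88.3°)) = 0.1569 + j5.288 V
Step 2 — Sum components: V_total = 62.67 - j17.1 V.
Step 3 — Convert to polar: |V_total| = 64.96 V, ∠V_total = -15.3°.

V_total = 64.96∠-15.3° V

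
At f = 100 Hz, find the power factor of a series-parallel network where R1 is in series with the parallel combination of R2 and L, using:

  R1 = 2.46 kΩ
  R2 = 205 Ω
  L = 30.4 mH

Step 1 — Angular frequency: ω = 2π·f = 2π·100 = 628.3 rad/s.
Step 2 — Component impedances:
  R1: Z = R = 2460 Ω
  R2: Z = R = 205 Ω
  L: Z = jωL = j·628.3·0.0304 = 0 + j19.1 Ω
Step 3 — Parallel branch: R2 || L = 1/(1/R2 + 1/L) = 1.764 + j18.94 Ω.
Step 4 — Series with R1: Z_total = R1 + (R2 || L) = 2462 + j18.94 Ω = 2462∠0.4° Ω.
Step 5 — Power factor: PF = cos(φ) = Re(Z)/|Z| = 2462/2462 = 1.
Step 6 — Type: Im(Z) = 18.94 ⇒ lagging (phase φ = 0.4°).

PF = 1 (lagging, φ = 0.4°)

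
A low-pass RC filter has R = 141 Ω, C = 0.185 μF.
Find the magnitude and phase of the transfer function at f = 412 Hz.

Step 1 — Angular frequency: ω = 2π·412 = 2589 rad/s.
Step 2 — Transfer function: H(jω) = 1/(1 + jωRC).
Step 3 — Denominator: 1 + jωRC = 1 + j·2589·141·1.85e-07 = 1 + j0.06753.
Step 4 — H = 0.9955 - j0.06722.
Step 5 — Magnitude: |H| = 0.9977 (-0.0 dB); phase: φ = -3.9°.

|H| = 0.9977 (-0.0 dB), φ = -3.9°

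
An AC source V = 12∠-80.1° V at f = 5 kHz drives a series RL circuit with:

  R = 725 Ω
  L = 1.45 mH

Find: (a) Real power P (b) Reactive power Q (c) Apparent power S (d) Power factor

Step 1 — Angular frequency: ω = 2π·f = 2π·5000 = 3.142e+04 rad/s.
Step 2 — Component impedances:
  R: Z = R = 725 Ω
  L: Z = jωL = j·3.142e+04·0.00145 = 0 + j45.55 Ω
Step 3 — Series combination: Z_total = R + L = 725 + j45.55 Ω = 726.4∠3.6° Ω.
Step 4 — Source phasor: V = 12∠-80.1° V = 2.063 - j11.82 V.
Step 5 — Current: I = V / Z = 0.001814 - j0.01642 A = 0.01652∠-83.7° A.
Step 6 — Complex power: S = V·I* = 0.1978 + j0.01243 VA.
Step 7 — Real power: P = Re(S) = 0.1978 W.
Step 8 — Reactive power: Q = Im(S) = 0.01243 VAR.
Step 9 — Apparent power: |S| = 0.1982 VA.
Step 10 — Power factor: PF = P/|S| = 0.998 (lagging).

(a) P = 0.1978 W  (b) Q = 0.01243 VAR  (c) S = 0.1982 VA  (d) PF = 0.998 (lagging)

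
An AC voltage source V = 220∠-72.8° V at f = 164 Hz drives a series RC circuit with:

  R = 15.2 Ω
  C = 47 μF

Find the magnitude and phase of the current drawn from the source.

Step 1 — Angular frequency: ω = 2π·f = 2π·164 = 1030 rad/s.
Step 2 — Component impedances:
  R: Z = R = 15.2 Ω
  C: Z = 1/(jωC) = -j/(ω·C) = 0 - j20.65 Ω
Step 3 — Series combination: Z_total = R + C = 15.2 - j20.65 Ω = 25.64∠-53.6° Ω.
Step 4 — Source phasor: V = 220∠-72.8° V = 65.06 - j210.2 V.
Step 5 — Ohm's law: I = V / Z_total = (65.06 - j210.2) / (15.2 - j20.65) = 8.105 - j2.816 A.
Step 6 — Convert to polar: |I| = 8.581 A, ∠I = -19.2°.

I = 8.581∠-19.2° A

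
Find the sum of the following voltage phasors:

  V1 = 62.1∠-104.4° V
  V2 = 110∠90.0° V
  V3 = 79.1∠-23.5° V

Step 1 — Convert each phasor to rectangular form:
  V1 = 62.1·(cos(-104.4°) + j·sin(-104.4°)) = -15.44 - j60.15 V
  V2 = 110·(cos(90.0°) + j·sin(90.0°)) = 0 + j110 V
  V3 = 79.1·(cos(-23.5°) + j·sin(-23.5°)) = 72.54 - j31.54 V
Step 2 — Sum components: V_total = 57.1 + j18.31 V.
Step 3 — Convert to polar: |V_total| = 59.96 V, ∠V_total = 17.8°.

V_total = 59.96∠17.8° V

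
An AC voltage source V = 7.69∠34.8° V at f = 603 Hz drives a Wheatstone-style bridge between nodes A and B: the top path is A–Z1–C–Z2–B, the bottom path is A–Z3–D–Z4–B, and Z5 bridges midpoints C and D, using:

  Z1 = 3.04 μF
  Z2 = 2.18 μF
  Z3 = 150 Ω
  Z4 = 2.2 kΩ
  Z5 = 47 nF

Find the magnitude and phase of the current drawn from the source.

Step 1 — Angular frequency: ω = 2π·f = 2π·603 = 3789 rad/s.
Step 2 — Component impedances:
  Z1: Z = 1/(jωC) = -j/(ω·C) = 0 - j86.82 Ω
  Z2: Z = 1/(jωC) = -j/(ω·C) = 0 - j121.1 Ω
  Z3: Z = R = 150 Ω
  Z4: Z = R = 2200 Ω
  Z5: Z = 1/(jωC) = -j/(ω·C) = 0 - j5616 Ω
Step 3 — Bridge requires nodal analysis (the Z5 bridge couples midpoints C and D, so the two paths cannot be reduced to a simple series/parallel combination). Setting node B to ground and injecting 1 A at node A, the 3-node admittance system at A, C, D solves to V_A = Z_AB = 18.11 - j205.3 Ω = 206.1∠-85.0° Ω.
Step 4 — Source phasor: V = 7.69∠34.8° V = 6.315 + j4.389 V.
Step 5 — Ohm's law: I = V / Z_total = (6.315 + j4.389) / (18.11 - j205.3) = -0.01852 + j0.03238 A.
Step 6 — Convert to polar: |I| = 0.0373 A, ∠I = 119.8°.

I = 0.0373∠119.8° A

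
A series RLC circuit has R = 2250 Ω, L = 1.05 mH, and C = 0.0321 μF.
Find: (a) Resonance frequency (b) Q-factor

Step 1 — Resonance condition Im(Z)=0 gives ω₀ = 1/√(LC).
Step 2 — ω₀ = 1/√(0.00105·3.21e-08) = 1.722e+05 rad/s.
Step 3 — f₀ = ω₀/(2π) = 2.741e+04 Hz.
Step 4 — Series Q: Q = ω₀L/R = 1.722e+05·0.00105/2250 = 0.08038.

(a) f₀ = 2.741e+04 Hz  (b) Q = 0.08038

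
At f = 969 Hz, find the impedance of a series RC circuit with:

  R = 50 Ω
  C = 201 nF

Step 1 — Angular frequency: ω = 2π·f = 2π·969 = 6088 rad/s.
Step 2 — Component impedances:
  R: Z = R = 50 Ω
  C: Z = 1/(jωC) = -j/(ω·C) = 0 - j817.1 Ω
Step 3 — Series combination: Z_total = R + C = 50 - j817.1 Ω = 818.7∠-86.5° Ω.

Z = 50 - j817.1 Ω = 818.7∠-86.5° Ω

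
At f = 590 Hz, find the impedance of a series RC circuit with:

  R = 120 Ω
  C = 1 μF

Step 1 — Angular frequency: ω = 2π·f = 2π·590 = 3707 rad/s.
Step 2 — Component impedances:
  R: Z = R = 120 Ω
  C: Z = 1/(jωC) = -j/(ω·C) = 0 - j269.8 Ω
Step 3 — Series combination: Z_total = R + C = 120 - j269.8 Ω = 295.2∠-66.0° Ω.

Z = 120 - j269.8 Ω = 295.2∠-66.0° Ω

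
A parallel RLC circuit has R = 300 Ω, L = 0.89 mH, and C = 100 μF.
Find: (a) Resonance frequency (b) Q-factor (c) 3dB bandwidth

Step 1 — Resonance: ω₀ = 1/√(LC) = 1/√(0.00089·0.0001) = 3352 rad/s.
Step 2 — f₀ = ω₀/(2π) = 533.5 Hz.
Step 3 — Parallel Q: Q = R/(ω₀L) = 300/(3352·0.00089) = 100.6.
Step 4 — Bandwidth: Δω = ω₀/Q = 33.33 rad/s; BW = Δω/(2π) = 5.305 Hz.

(a) f₀ = 533.5 Hz  (b) Q = 100.6  (c) BW = 5.305 Hz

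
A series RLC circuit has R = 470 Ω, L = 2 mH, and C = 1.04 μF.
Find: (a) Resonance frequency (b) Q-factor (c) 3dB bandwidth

Step 1 — Resonance condition Im(Z)=0 gives ω₀ = 1/√(LC).
Step 2 — ω₀ = 1/√(0.002·1.04e-06) = 2.193e+04 rad/s.
Step 3 — f₀ = ω₀/(2π) = 3490 Hz.
Step 4 — Series Q: Q = ω₀L/R = 2.193e+04·0.002/470 = 0.0933.
Step 5 — 3dB bandwidth: Δω = ω₀/Q = 2.35e+05 rad/s; BW = Δω/(2π) = 3.74e+04 Hz.

(a) f₀ = 3490 Hz  (b) Q = 0.0933  (c) BW = 3.74e+04 Hz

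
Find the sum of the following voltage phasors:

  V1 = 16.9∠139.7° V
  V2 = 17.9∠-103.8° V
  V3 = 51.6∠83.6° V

Step 1 — Convert each phasor to rectangular form:
  V1 = 16.9·(cos(139.7°) + j·sin(139.7°)) = -12.89 + j10.93 V
  V2 = 17.9·(cos(-103.8°) + j·sin(-103.8°)) = -4.27 - j17.38 V
  V3 = 51.6·(cos(83.6°) + j·sin(83.6°)) = 5.752 + j51.28 V
Step 2 — Sum components: V_total = -11.41 + j44.83 V.
Step 3 — Convert to polar: |V_total| = 46.25 V, ∠V_total = 104.3°.

V_total = 46.25∠104.3° V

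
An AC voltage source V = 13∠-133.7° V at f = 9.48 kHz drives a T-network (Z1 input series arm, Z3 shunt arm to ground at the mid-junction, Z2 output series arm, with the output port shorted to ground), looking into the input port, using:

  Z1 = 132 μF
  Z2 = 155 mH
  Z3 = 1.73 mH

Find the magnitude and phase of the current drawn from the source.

Step 1 — Angular frequency: ω = 2π·f = 2π·9480 = 5.956e+04 rad/s.
Step 2 — Component impedances:
  Z1: Z = 1/(jωC) = -j/(ω·C) = 0 - j0.1272 Ω
  Z2: Z = jωL = j·5.956e+04·0.155 = 0 + j9233 Ω
  Z3: Z = jωL = j·5.956e+04·0.00173 = 0 + j103 Ω
Step 3 — With the output port shorted to ground, the output series arm Z2 runs from the junction to ground; the shunt arm Z3 also runs from the junction to ground. They appear in parallel: Z3 || Z2 = 0 + j101.9 Ω.
Step 4 — Series with input arm Z1: Z_in = Z1 + (Z3 || Z2) = 0 + j101.8 Ω = 101.8∠90.0° Ω.
Step 5 — Source phasor: V = 13∠-133.7° V = -8.981 - j9.399 V.
Step 6 — Ohm's law: I = V / Z_total = (-8.981 - j9.399) / (0 + j101.8) = -0.09234 + j0.08824 A.
Step 7 — Convert to polar: |I| = 0.1277 A, ∠I = 136.3°.

I = 0.1277∠136.3° A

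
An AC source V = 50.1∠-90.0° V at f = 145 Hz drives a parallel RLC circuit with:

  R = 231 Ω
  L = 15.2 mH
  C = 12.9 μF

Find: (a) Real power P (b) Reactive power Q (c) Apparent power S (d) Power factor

Step 1 — Angular frequency: ω = 2π·f = 2π·145 = 911.1 rad/s.
Step 2 — Component impedances:
  R: Z = R = 231 Ω
  L: Z = jωL = j·911.1·0.0152 = 0 + j13.85 Ω
  C: Z = 1/(jωC) = -j/(ω·C) = 0 - j85.09 Ω
Step 3 — Parallel combination: 1/Z_total = 1/R + 1/L + 1/C; Z_total = 1.178 + j16.46 Ω = 16.5∠85.9° Ω.
Step 4 — Source phasor: V = 50.1∠-90.0° V = 0 - j50.1 V.
Step 5 — Current: I = V / Z = -3.029 - j0.2169 A = 3.037∠-175.9° A.
Step 6 — Complex power: S = V·I* = 10.87 + j151.8 VA.
Step 7 — Real power: P = Re(S) = 10.87 W.
Step 8 — Reactive power: Q = Im(S) = 151.8 VAR.
Step 9 — Apparent power: |S| = 152.1 VA.
Step 10 — Power factor: PF = P/|S| = 0.07142 (lagging).

(a) P = 10.87 W  (b) Q = 151.8 VAR  (c) S = 152.1 VA  (d) PF = 0.07142 (lagging)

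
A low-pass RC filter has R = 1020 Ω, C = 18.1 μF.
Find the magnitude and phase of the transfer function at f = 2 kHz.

Step 1 — Angular frequency: ω = 2π·2000 = 1.257e+04 rad/s.
Step 2 — Transfer function: H(jω) = 1/(1 + jωRC).
Step 3 — Denominator: 1 + jωRC = 1 + j·1.257e+04·1020·1.81e-05 = 1 + j232.
Step 4 — H = 1.858e-05 - j0.00431.
Step 5 — Magnitude: |H| = 0.00431 (-47.3 dB); phase: φ = -89.8°.

|H| = 0.00431 (-47.3 dB), φ = -89.8°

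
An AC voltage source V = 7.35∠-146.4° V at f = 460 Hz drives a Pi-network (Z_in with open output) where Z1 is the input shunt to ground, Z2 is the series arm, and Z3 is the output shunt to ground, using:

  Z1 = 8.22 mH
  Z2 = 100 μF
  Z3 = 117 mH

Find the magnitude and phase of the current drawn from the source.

Step 1 — Angular frequency: ω = 2π·f = 2π·460 = 2890 rad/s.
Step 2 — Component impedances:
  Z1: Z = jωL = j·2890·0.00822 = 0 + j23.76 Ω
  Z2: Z = 1/(jωC) = -j/(ω·C) = 0 - j3.46 Ω
  Z3: Z = jωL = j·2890·0.117 = 0 + j338.2 Ω
Step 3 — With open output, the series arm Z2 and the output shunt Z3 appear in series to ground: Z2 + Z3 = 0 + j334.7 Ω.
Step 4 — Parallel with input shunt Z1: Z_in = Z1 || (Z2 + Z3) = 0 + j22.18 Ω = 22.18∠90.0° Ω.
Step 5 — Source phasor: V = 7.35∠-146.4° V = -6.122 - j4.067 V.
Step 6 — Ohm's law: I = V / Z_total = (-6.122 - j4.067) / (0 + j22.18) = -0.1834 + j0.276 A.
Step 7 — Convert to polar: |I| = 0.3313 A, ∠I = 123.6°.

I = 0.3313∠123.6° A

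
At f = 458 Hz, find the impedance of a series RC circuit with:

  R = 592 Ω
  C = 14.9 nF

Step 1 — Angular frequency: ω = 2π·f = 2π·458 = 2878 rad/s.
Step 2 — Component impedances:
  R: Z = R = 592 Ω
  C: Z = 1/(jωC) = -j/(ω·C) = 0 - j2.332e+04 Ω
Step 3 — Series combination: Z_total = R + C = 592 - j2.332e+04 Ω = 2.333e+04∠-88.5° Ω.

Z = 592 - j2.332e+04 Ω = 2.333e+04∠-88.5° Ω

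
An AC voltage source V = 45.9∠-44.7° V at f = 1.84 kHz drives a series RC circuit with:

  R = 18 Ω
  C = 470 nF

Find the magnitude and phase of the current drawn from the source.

Step 1 — Angular frequency: ω = 2π·f = 2π·1840 = 1.156e+04 rad/s.
Step 2 — Component impedances:
  R: Z = R = 18 Ω
  C: Z = 1/(jωC) = -j/(ω·C) = 0 - j184 Ω
Step 3 — Series combination: Z_total = R + C = 18 - j184 Ω = 184.9∠-84.4° Ω.
Step 4 — Source phasor: V = 45.9∠-44.7° V = 32.63 - j32.29 V.
Step 5 — Ohm's law: I = V / Z_total = (32.63 - j32.29) / (18 - j184) = 0.1909 + j0.1586 A.
Step 6 — Convert to polar: |I| = 0.2482 A, ∠I = 39.7°.

I = 0.2482∠39.7° A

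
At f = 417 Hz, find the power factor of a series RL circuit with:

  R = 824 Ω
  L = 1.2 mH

Step 1 — Angular frequency: ω = 2π·f = 2π·417 = 2620 rad/s.
Step 2 — Component impedances:
  R: Z = R = 824 Ω
  L: Z = jωL = j·2620·0.0012 = 0 + j3.144 Ω
Step 3 — Series combination: Z_total = R + L = 824 + j3.144 Ω = 824∠0.2° Ω.
Step 4 — Power factor: PF = cos(φ) = Re(Z)/|Z| = 824/824 = 1.
Step 5 — Type: Im(Z) = 3.144 ⇒ lagging (phase φ = 0.2°).

PF = 1 (lagging, φ = 0.2°)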